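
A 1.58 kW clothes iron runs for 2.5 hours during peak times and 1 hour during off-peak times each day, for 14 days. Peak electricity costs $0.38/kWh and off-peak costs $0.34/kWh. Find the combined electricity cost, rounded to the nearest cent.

$28.53

Peak energy = 1.58 kW × 2.5 h × 14 = 55.3 kWh
Off-peak energy = 1.58 kW × 1 h × 14 = 22.12 kWh
Cost = 55.3 × $0.38 + 22.12 × $0.34 = $21.014 + $7.5208 = $28.53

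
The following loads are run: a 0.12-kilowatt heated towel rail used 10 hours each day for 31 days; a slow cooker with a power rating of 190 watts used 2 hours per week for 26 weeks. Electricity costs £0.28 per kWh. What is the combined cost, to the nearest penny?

heated towel rail: Runtime = 10 h/day × 31 days = 310 h
heated towel rail: 0.12 kW × 310 h = 37.2 kWh
slow cooker: Runtime = 2 h/week × 26 weeks = 52 h
slow cooker: 0.19 kW × 52 h = 9.88 kWh
Total energy = 47.08 kWh
Cost = 47.08 × £0.28 = £13.18

£13.18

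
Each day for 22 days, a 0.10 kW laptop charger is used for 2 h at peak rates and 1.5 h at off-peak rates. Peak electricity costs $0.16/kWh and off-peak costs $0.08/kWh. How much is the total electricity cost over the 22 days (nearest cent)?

$0.97

Peak energy = 0.1 kW × 2 h × 22 = 4.4 kWh
Off-peak energy = 0.1 kW × 1.5 h × 22 = 3.3 kWh
Cost = 4.4 × $0.16 + 3.3 × $0.08 = $0.704 + $0.264 = $0.97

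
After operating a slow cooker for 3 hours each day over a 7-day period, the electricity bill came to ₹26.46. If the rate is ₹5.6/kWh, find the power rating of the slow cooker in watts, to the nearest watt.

Energy = ₹26.46 ÷ ₹5.6/kWh = 4.725 kWh
Runtime = 3 h/day × 7 days = 21 h
Power = 4.725 kWh ÷ 21 h = 0.225 kW = 225 W

225 W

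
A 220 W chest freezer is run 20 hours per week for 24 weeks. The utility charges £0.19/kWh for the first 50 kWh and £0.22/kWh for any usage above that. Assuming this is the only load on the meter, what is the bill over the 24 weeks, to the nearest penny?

£21.73

Runtime = 20 h/week × 24 weeks = 480 h
Energy = 0.22 kW × 480 h = 105.6 kWh
Tier 1 (0–50 kWh): 50 × £0.19 = £9.5
Above 50 kWh: 55.6 × £0.22 = £12.232
Bill = £21.73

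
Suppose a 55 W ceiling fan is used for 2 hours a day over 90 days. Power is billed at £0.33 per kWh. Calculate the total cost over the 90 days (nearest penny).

£3.27

Runtime = 2 h/day × 90 days = 180 h
Energy = 0.055 kW × 180 h = 9.9 kWh
Cost = 9.9 kWh × £0.33/kWh = £3.27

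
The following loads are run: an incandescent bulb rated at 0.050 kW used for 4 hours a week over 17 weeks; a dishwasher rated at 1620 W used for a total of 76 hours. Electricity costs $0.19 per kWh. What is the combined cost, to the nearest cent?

incandescent bulb: Runtime = 4 h/week × 17 weeks = 68 h
incandescent bulb: 0.05 kW × 68 h = 3.4 kWh
dishwasher: 1.62 kW × 76 h = 123.12 kWh
Total energy = 126.52 kWh
Cost = 126.52 × $0.19 = $24.04

$24.04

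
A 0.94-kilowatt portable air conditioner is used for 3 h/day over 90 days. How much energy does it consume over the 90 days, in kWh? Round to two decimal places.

253.80 kWh

Runtime = 3 h/day × 90 days = 270 h
Energy = 0.94 kW × 270 h = 253.8 kWh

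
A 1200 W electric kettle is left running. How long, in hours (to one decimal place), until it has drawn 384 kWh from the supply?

320.0 h

Hours = 384 kWh ÷ 1.2 kW = 320.0 h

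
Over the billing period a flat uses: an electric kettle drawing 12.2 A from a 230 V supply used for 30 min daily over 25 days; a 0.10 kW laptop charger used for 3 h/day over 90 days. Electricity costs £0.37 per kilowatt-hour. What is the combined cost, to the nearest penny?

electric kettle: Power = 12.2 A × 230 V = 2806 W = 2.806 kW
electric kettle: Runtime = 30 min × 25 = 750 min = 12.5 h
electric kettle: 2.806 kW × 12.5 h = 35.075 kWh
laptop charger: Runtime = 3 h/day × 90 days = 270 h
laptop charger: 0.1 kW × 270 h = 27 kWh
Total energy = 62.075 kWh
Cost = 62.075 × £0.37 = £22.97

£22.97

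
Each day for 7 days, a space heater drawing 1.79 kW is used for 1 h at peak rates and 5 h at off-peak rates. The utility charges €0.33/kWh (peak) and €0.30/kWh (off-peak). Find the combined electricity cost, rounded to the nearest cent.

€22.93

Peak energy = 1.79 kW × 1 h × 7 = 12.53 kWh
Off-peak energy = 1.79 kW × 5 h × 7 = 62.65 kWh
Cost = 12.53 × €0.33 + 62.65 × €0.30 = €4.1349 + €18.795 = €22.93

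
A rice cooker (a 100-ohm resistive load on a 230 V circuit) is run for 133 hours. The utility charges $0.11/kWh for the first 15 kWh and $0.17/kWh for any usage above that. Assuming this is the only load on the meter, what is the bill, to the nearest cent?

Power = V²/R = 230²/100 = 529 W = 0.529 kW
Energy = 0.529 kW × 133 h = 70.357 kWh
Tier 1 (0–15 kWh): 15 × $0.11 = $1.65
Above 15 kWh: 55.357 × $0.17 = $9.41069
Bill = $11.06

$11.06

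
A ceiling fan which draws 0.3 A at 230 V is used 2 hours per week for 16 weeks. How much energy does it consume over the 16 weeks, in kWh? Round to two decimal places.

Power = 0.3 A × 230 V = 69 W = 0.069 kW
Runtime = 2 h/week × 16 weeks = 32 h
Energy = 0.069 kW × 32 h = 2.208 kWh ≈ 2.21 kWh

2.21 kWh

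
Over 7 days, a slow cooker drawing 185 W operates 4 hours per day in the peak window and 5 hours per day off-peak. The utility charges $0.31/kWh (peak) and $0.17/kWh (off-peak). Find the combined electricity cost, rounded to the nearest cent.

$2.71

Peak energy = 0.185 kW × 4 h × 7 = 5.18 kWh
Off-peak energy = 0.185 kW × 5 h × 7 = 6.475 kWh
Cost = 5.18 × $0.31 + 6.475 × $0.17 = $1.6058 + $1.10075 = $2.71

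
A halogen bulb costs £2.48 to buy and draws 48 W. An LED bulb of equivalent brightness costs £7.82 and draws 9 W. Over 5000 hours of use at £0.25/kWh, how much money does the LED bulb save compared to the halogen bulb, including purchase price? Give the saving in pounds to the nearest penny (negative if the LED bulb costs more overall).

halogen bulb: £2.48 + (48/1000) kW × 5000 h × £0.25 = £2.48 + £60 = £62.48
LED bulb: £7.82 + (9/1000) kW × 5000 h × £0.25 = £7.82 + £11.25 = £19.07
Saving = £62.48 − £19.07 = £43.41

£43.41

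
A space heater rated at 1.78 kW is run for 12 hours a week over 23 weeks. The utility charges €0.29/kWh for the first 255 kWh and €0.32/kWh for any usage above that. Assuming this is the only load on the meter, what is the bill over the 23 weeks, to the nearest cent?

€149.56

Runtime = 12 h/week × 23 weeks = 276 h
Energy = 1.78 kW × 276 h = 491.28 kWh
Tier 1 (0–255 kWh): 255 × €0.29 = €73.95
Above 255 kWh: 236.28 × €0.32 = €75.6096
Bill = €149.56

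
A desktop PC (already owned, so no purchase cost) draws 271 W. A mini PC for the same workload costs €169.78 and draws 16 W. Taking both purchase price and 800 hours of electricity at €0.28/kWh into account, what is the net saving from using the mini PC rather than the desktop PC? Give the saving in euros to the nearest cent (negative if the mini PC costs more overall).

-€112.66

desktop PC: €0.00 + (271/1000) kW × 800 h × €0.28 = €0.00 + €60.704 = €60.704
mini PC: €169.78 + (16/1000) kW × 800 h × €0.28 = €169.78 + €3.584 = €173.364
Saving = €60.704 − €173.364 = −€112.66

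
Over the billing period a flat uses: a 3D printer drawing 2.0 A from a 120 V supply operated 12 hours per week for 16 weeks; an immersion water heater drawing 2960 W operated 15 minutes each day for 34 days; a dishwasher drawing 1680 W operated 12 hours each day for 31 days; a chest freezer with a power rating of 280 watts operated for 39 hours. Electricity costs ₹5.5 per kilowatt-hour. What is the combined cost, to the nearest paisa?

3D printer: Power = 2.0 A × 120 V = 240 W = 0.24 kW
3D printer: Runtime = 12 h/week × 16 weeks = 192 h
3D printer: 0.24 kW × 192 h = 46.08 kWh
immersion water heater: Runtime = 15 min × 34 = 510 min = 8.5 h
immersion water heater: 2.96 kW × 8.5 h = 25.16 kWh
dishwasher: Runtime = 12 h/day × 31 days = 372 h
dishwasher: 1.68 kW × 372 h = 624.96 kWh
chest freezer: 0.28 kW × 39 h = 10.92 kWh
Total energy = 707.12 kWh
Cost = 707.12 × ₹5.5 = ₹3889.16

₹3889.16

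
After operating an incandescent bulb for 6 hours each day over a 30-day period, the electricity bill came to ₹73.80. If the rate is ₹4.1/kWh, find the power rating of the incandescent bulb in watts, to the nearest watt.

100 W

Energy = ₹73.80 ÷ ₹4.1/kWh = 18 kWh
Runtime = 6 h/day × 30 days = 180 h
Power = 18 kWh ÷ 180 h = 0.1 kW = 100 W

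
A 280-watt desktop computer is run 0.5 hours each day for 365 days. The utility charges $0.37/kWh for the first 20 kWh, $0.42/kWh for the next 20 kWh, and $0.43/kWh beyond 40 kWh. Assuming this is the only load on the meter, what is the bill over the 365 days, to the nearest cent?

$20.57

Runtime = 0.5 h/day × 365 days = 182.5 h
Energy = 0.28 kW × 182.5 h = 51.1 kWh
Tier 1 (0–20 kWh): 20 × $0.37 = $7.4
Tier 2 (20–40 kWh): 20 × $0.42 = $8.4
Above 40 kWh: 11.1 × $0.43 = $4.773
Bill = $20.57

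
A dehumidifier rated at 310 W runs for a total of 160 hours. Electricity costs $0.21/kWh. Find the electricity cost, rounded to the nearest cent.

$10.42

Energy = 0.31 kW × 160 h = 49.6 kWh
Cost = 49.6 kWh × $0.21/kWh = $10.42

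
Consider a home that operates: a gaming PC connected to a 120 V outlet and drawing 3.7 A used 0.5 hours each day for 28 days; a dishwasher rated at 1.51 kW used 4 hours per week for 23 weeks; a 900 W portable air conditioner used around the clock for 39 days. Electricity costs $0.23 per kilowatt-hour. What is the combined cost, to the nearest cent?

$227.13

gaming PC: Power = 3.7 A × 120 V = 444 W = 0.444 kW
gaming PC: Runtime = 0.5 h/day × 28 days = 14 h
gaming PC: 0.444 kW × 14 h = 6.216 kWh
dishwasher: Runtime = 4 h/week × 23 weeks = 92 h
dishwasher: 1.51 kW × 92 h = 138.92 kWh
portable air conditioner: Runtime = 24 h × 39 = 936 h
portable air conditioner: 0.9 kW × 936 h = 842.4 kWh
Total energy = 987.536 kWh
Cost = 987.536 × $0.23 = $227.13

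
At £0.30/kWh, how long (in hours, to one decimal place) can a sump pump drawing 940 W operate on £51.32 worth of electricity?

Energy available = £51.32 ÷ £0.30/kWh = 171.0667 kWh
Hours = 171.0667 kWh ÷ 0.94 kW = 182.0 h

182.0 h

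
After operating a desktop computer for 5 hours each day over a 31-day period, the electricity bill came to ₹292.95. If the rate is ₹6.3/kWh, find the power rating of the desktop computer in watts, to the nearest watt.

300 W

Energy = ₹292.95 ÷ ₹6.3/kWh = 46.5 kWh
Runtime = 5 h/day × 31 days = 155 h
Power = 46.5 kWh ÷ 155 h = 0.3 kW = 300 W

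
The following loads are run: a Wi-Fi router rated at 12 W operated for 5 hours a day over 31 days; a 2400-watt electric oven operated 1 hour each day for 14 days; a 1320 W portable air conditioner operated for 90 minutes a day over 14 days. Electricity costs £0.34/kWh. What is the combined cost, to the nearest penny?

£21.48

Wi-Fi router: Runtime = 5 h/day × 31 days = 155 h
Wi-Fi router: 0.012 kW × 155 h = 1.86 kWh
electric oven: Runtime = 1 h/day × 14 days = 14 h
electric oven: 2.4 kW × 14 h = 33.6 kWh
portable air conditioner: Runtime = 90 min × 14 = 1260 min = 21 h
portable air conditioner: 1.32 kW × 21 h = 27.72 kWh
Total energy = 63.18 kWh
Cost = 63.18 × £0.34 = £21.48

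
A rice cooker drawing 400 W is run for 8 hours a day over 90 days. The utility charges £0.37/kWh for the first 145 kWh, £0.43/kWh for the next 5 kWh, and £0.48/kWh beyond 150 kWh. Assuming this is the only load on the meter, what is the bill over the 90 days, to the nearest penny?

£122.04

Runtime = 8 h/day × 90 days = 720 h
Energy = 0.4 kW × 720 h = 288 kWh
Tier 1 (0–145 kWh): 145 × £0.37 = £53.65
Tier 2 (145–150 kWh): 5 × £0.43 = £2.15
Above 150 kWh: 138 × £0.48 = £66.24
Bill = £122.04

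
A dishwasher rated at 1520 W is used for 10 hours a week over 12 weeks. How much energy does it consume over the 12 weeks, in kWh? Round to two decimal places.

182.40 kWh

Runtime = 10 h/week × 12 weeks = 120 h
Energy = 1.52 kW × 120 h = 182.4 kWh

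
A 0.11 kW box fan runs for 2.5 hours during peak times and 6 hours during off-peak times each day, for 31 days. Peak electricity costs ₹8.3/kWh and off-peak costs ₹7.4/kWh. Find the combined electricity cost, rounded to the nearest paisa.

₹222.16

Peak energy = 0.11 kW × 2.5 h × 31 = 8.525 kWh
Off-peak energy = 0.11 kW × 6 h × 31 = 20.46 kWh
Cost = 8.525 × ₹8.3 + 20.46 × ₹7.4 = ₹70.7575 + ₹151.404 = ₹222.16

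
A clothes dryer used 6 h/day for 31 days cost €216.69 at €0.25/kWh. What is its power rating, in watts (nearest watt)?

4660 W

Energy = €216.69 ÷ €0.25/kWh = 866.76 kWh
Runtime = 6 h/day × 31 days = 186 h
Power = 866.76 kWh ÷ 186 h = 4.66 kW = 4660 W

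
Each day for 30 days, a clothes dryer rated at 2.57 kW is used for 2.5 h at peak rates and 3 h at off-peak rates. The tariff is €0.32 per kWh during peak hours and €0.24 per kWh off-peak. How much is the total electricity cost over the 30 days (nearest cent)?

€117.19

Peak energy = 2.57 kW × 2.5 h × 30 = 192.75 kWh
Off-peak energy = 2.57 kW × 3 h × 30 = 231.3 kWh
Cost = 192.75 × €0.32 + 231.3 × €0.24 = €61.68 + €55.512 = €117.19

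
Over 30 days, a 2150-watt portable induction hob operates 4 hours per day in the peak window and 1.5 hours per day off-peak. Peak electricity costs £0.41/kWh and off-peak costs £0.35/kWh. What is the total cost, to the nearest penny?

Peak energy = 2.15 kW × 4 h × 30 = 258 kWh
Off-peak energy = 2.15 kW × 1.5 h × 30 = 96.75 kWh
Cost = 258 × £0.41 + 96.75 × £0.35 = £105.78 + £33.8625 = £139.64

£139.64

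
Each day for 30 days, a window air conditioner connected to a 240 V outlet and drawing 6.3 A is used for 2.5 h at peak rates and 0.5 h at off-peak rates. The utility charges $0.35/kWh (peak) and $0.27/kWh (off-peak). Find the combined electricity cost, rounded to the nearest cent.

$45.81

Power = 6.3 A × 240 V = 1512 W = 1.512 kW
Peak energy = 1.512 kW × 2.5 h × 30 = 113.4 kWh
Off-peak energy = 1.512 kW × 0.5 h × 30 = 22.68 kWh
Cost = 113.4 × $0.35 + 22.68 × $0.27 = $39.69 + $6.1236 = $45.81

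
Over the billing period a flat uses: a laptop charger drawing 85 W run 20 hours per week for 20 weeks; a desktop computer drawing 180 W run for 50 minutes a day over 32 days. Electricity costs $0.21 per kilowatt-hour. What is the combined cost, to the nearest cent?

laptop charger: Runtime = 20 h/week × 20 weeks = 400 h
laptop charger: 0.085 kW × 400 h = 34 kWh
desktop computer: Runtime = 50 min × 32 = 1600 min = 26.666666… h
desktop computer: 0.18 kW × 26.666666… h = 4.8 kWh
Total energy = 38.8 kWh
Cost = 38.8 × $0.21 = $8.15

$8.15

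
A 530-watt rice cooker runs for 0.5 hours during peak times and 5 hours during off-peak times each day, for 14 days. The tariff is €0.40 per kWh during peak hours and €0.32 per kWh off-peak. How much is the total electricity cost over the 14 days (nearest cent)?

Peak energy = 0.53 kW × 0.5 h × 14 = 3.71 kWh
Off-peak energy = 0.53 kW × 5 h × 14 = 37.1 kWh
Cost = 3.71 × €0.40 + 37.1 × €0.32 = €1.484 + €11.872 = €13.36

€13.36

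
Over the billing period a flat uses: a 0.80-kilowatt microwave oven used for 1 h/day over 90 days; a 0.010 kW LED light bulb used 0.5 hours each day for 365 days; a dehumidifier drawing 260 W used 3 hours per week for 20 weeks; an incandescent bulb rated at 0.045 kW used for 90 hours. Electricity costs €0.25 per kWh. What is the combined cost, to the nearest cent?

€23.37

microwave oven: Runtime = 1 h/day × 90 days = 90 h
microwave oven: 0.8 kW × 90 h = 72 kWh
LED light bulb: Runtime = 0.5 h/day × 365 days = 182.5 h
LED light bulb: 0.01 kW × 182.5 h = 1.825 kWh
dehumidifier: Runtime = 3 h/week × 20 weeks = 60 h
dehumidifier: 0.26 kW × 60 h = 15.6 kWh
incandescent bulb: 0.045 kW × 90 h = 4.05 kWh
Total energy = 93.475 kWh
Cost = 93.475 × €0.25 = €23.37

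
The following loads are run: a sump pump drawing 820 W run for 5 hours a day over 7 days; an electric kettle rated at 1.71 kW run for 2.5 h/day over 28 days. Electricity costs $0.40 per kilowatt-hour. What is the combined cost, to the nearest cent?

$59.36

sump pump: Runtime = 5 h/day × 7 days = 35 h
sump pump: 0.82 kW × 35 h = 28.7 kWh
electric kettle: Runtime = 2.5 h/day × 28 days = 70 h
electric kettle: 1.71 kW × 70 h = 119.7 kWh
Total energy = 148.4 kWh
Cost = 148.4 × $0.40 = $59.36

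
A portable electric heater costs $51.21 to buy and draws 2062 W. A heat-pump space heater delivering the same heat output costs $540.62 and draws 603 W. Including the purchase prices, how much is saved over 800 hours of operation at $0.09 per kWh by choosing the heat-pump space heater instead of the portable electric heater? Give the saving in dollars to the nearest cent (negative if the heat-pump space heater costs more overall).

portable electric heater: $51.21 + (2062/1000) kW × 800 h × $0.09 = $51.21 + $148.464 = $199.674
heat-pump space heater: $540.62 + (603/1000) kW × 800 h × $0.09 = $540.62 + $43.416 = $584.036
Saving = $199.674 − $584.036 = −$384.362 → -$384.36

-$384.36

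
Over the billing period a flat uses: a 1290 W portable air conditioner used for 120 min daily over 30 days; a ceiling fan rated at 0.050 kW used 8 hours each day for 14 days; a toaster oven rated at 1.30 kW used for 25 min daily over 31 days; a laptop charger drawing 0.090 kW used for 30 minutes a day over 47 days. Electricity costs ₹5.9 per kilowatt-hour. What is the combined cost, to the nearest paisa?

₹601.25

portable air conditioner: Runtime = 120 min × 30 = 3600 min = 60 h
portable air conditioner: 1.29 kW × 60 h = 77.4 kWh
ceiling fan: Runtime = 8 h/day × 14 days = 112 h
ceiling fan: 0.05 kW × 112 h = 5.6 kWh
toaster oven: Runtime = 25 min × 31 = 775 min = 12.916666… h
toaster oven: 1.3 kW × 12.916666… h = 16.791666… kWh
laptop charger: Runtime = 30 min × 47 = 1410 min = 23.5 h
laptop charger: 0.09 kW × 23.5 h = 2.115 kWh
Total energy = 101.906666… kWh
Cost = 101.906666… × ₹5.9 = ₹601.25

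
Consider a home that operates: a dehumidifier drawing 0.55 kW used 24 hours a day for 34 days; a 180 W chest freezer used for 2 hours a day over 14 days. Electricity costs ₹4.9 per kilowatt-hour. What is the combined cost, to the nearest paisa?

dehumidifier: Runtime = 24 h × 34 = 816 h
dehumidifier: 0.55 kW × 816 h = 448.8 kWh
chest freezer: Runtime = 2 h/day × 14 days = 28 h
chest freezer: 0.18 kW × 28 h = 5.04 kWh
Total energy = 453.84 kWh
Cost = 453.84 × ₹4.9 = ₹2223.82

₹2223.82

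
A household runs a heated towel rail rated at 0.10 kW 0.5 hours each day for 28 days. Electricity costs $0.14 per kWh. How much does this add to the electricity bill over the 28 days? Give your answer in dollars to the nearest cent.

$0.20

Runtime = 0.5 h/day × 28 days = 14 h
Energy = 0.1 kW × 14 h = 1.4 kWh
Cost = 1.4 kWh × $0.14/kWh = $0.20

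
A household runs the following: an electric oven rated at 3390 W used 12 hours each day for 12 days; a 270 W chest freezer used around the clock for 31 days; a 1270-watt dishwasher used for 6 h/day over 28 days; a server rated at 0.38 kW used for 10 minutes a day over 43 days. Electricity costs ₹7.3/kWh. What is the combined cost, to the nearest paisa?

electric oven: Runtime = 12 h/day × 12 days = 144 h
electric oven: 3.39 kW × 144 h = 488.16 kWh
chest freezer: Runtime = 24 h × 31 = 744 h
chest freezer: 0.27 kW × 744 h = 200.88 kWh
dishwasher: Runtime = 6 h/day × 28 days = 168 h
dishwasher: 1.27 kW × 168 h = 213.36 kWh
server: Runtime = 10 min × 43 = 430 min = 7.166666… h
server: 0.38 kW × 7.166666… h = 2.723333… kWh
Total energy = 905.123333… kWh
Cost = 905.123333… × ₹7.3 = ₹6607.40

₹6607.40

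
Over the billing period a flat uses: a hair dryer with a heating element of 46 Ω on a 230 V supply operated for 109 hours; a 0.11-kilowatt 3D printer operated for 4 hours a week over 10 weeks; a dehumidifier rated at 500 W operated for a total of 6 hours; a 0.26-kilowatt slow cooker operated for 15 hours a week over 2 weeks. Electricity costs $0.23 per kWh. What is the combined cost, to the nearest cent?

hair dryer: Power = V²/R = 230²/46 = 1150 W = 1.15 kW
hair dryer: 1.15 kW × 109 h = 125.35 kWh
3D printer: Runtime = 4 h/week × 10 weeks = 40 h
3D printer: 0.11 kW × 40 h = 4.4 kWh
dehumidifier: 0.5 kW × 6 h = 3 kWh
slow cooker: Runtime = 15 h/week × 2 weeks = 30 h
slow cooker: 0.26 kW × 30 h = 7.8 kWh
Total energy = 140.55 kWh
Cost = 140.55 × $0.23 = $32.33

$32.33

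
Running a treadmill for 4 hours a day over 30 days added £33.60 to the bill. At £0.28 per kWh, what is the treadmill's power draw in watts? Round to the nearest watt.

1000 W

Energy = £33.60 ÷ £0.28/kWh = 120 kWh
Runtime = 4 h/day × 30 days = 120 h
Power = 120 kWh ÷ 120 h = 1 kW = 1000 W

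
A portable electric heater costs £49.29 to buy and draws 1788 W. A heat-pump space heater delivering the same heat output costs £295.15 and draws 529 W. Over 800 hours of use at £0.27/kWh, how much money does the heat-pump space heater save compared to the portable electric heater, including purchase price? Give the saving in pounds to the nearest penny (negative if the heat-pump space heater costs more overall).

portable electric heater: £49.29 + (1788/1000) kW × 800 h × £0.27 = £49.29 + £386.208 = £435.498
heat-pump space heater: £295.15 + (529/1000) kW × 800 h × £0.27 = £295.15 + £114.264 = £409.414
Saving = £435.498 − £409.414 = £26.084 → £26.08

£26.08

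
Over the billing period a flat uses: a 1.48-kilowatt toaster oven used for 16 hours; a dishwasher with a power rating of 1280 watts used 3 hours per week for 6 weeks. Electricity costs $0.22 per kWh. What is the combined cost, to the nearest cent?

toaster oven: 1.48 kW × 16 h = 23.68 kWh
dishwasher: Runtime = 3 h/week × 6 weeks = 18 h
dishwasher: 1.28 kW × 18 h = 23.04 kWh
Total energy = 46.72 kWh
Cost = 46.72 × $0.22 = $10.28

$10.28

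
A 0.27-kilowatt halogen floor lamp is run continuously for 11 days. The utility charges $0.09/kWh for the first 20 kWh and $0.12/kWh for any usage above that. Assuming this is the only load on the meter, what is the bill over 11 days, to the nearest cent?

Runtime = 24 h × 11 = 264 h
Energy = 0.27 kW × 264 h = 71.28 kWh
Tier 1 (0–20 kWh): 20 × $0.09 = $1.8
Above 20 kWh: 51.28 × $0.12 = $6.1536
Bill = $7.95

$7.95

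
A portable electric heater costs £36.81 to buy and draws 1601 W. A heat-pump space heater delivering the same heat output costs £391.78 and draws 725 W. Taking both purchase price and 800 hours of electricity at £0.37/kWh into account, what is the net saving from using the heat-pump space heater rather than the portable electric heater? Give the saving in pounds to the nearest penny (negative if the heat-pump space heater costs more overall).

-£95.67

portable electric heater: £36.81 + (1601/1000) kW × 800 h × £0.37 = £36.81 + £473.896 = £510.706
heat-pump space heater: £391.78 + (725/1000) kW × 800 h × £0.37 = £391.78 + £214.6 = £606.38
Saving = £510.706 − £606.38 = −£95.674 → -£95.67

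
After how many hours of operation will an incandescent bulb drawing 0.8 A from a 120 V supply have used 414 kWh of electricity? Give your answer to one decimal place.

Power = 0.8 A × 120 V = 96 W = 0.096 kW
Hours = 414 kWh ÷ 0.096 kW = 4312.5 h

4312.5 h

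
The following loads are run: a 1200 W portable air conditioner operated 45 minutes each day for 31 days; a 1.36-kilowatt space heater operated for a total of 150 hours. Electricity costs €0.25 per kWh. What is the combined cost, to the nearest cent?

€57.98

portable air conditioner: Runtime = 45 min × 31 = 1395 min = 23.25 h
portable air conditioner: 1.2 kW × 23.25 h = 27.9 kWh
space heater: 1.36 kW × 150 h = 204 kWh
Total energy = 231.9 kWh
Cost = 231.9 × €0.25 = €57.98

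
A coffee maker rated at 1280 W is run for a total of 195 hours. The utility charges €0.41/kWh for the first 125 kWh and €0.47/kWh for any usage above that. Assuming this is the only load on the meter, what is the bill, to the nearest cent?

€109.81

Energy = 1.28 kW × 195 h = 249.6 kWh
Tier 1 (0–125 kWh): 125 × €0.41 = €51.25
Above 125 kWh: 124.6 × €0.47 = €58.562
Bill = €109.81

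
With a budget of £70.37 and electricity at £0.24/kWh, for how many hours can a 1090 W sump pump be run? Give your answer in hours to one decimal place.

269.0 h

Energy available = £70.37 ÷ £0.24/kWh = 293.2083 kWh
Hours = 293.2083 kWh ÷ 1.09 kW = 269.0 h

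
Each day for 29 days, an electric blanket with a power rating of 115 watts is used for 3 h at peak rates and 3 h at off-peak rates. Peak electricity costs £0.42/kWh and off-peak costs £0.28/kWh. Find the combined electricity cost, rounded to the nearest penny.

Peak energy = 0.115 kW × 3 h × 29 = 10.005 kWh
Off-peak energy = 0.115 kW × 3 h × 29 = 10.005 kWh
Cost = 10.005 × £0.42 + 10.005 × £0.28 = £4.2021 + £2.8014 = £7.00

£7.00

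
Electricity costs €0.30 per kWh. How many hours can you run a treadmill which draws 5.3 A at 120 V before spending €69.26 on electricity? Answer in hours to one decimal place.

363.0 h

Power = 5.3 A × 120 V = 636 W = 0.636 kW
Energy available = €69.26 ÷ €0.30/kWh = 230.8667 kWh
Hours = 230.8667 kWh ÷ 0.636 kW = 363.0 h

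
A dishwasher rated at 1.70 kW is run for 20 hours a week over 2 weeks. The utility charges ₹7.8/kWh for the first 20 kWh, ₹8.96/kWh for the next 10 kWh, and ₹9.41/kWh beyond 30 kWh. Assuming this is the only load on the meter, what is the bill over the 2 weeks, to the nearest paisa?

Runtime = 20 h/week × 2 weeks = 40 h
Energy = 1.7 kW × 40 h = 68 kWh
Tier 1 (0–20 kWh): 20 × ₹7.8 = ₹156
Tier 2 (20–30 kWh): 10 × ₹8.96 = ₹89.6
Above 30 kWh: 38 × ₹9.41 = ₹357.58
Bill = ₹603.18

₹603.18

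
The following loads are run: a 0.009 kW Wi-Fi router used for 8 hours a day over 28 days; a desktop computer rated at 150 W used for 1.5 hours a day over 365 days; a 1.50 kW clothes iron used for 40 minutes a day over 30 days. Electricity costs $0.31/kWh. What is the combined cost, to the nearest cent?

Wi-Fi router: Runtime = 8 h/day × 28 days = 224 h
Wi-Fi router: 0.009 kW × 224 h = 2.016 kWh
desktop computer: Runtime = 1.5 h/day × 365 days = 547.5 h
desktop computer: 0.15 kW × 547.5 h = 82.125 kWh
clothes iron: Runtime = 40 min × 30 = 1200 min = 20 h
clothes iron: 1.5 kW × 20 h = 30 kWh
Total energy = 114.141 kWh
Cost = 114.141 × $0.31 = $35.38

$35.38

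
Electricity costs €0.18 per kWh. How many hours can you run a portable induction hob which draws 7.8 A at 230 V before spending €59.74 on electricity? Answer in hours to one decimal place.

Power = 7.8 A × 230 V = 1794 W = 1.794 kW
Energy available = €59.74 ÷ €0.18/kWh = 331.8889 kWh
Hours = 331.8889 kWh ÷ 1.794 kW = 185.0 h

185.0 h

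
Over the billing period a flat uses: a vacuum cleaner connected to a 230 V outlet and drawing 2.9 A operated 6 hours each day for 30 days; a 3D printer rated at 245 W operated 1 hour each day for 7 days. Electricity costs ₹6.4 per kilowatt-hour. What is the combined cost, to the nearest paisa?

₹779.36

vacuum cleaner: Power = 2.9 A × 230 V = 667 W = 0.667 kW
vacuum cleaner: Runtime = 6 h/day × 30 days = 180 h
vacuum cleaner: 0.667 kW × 180 h = 120.06 kWh
3D printer: Runtime = 1 h/day × 7 days = 7 h
3D printer: 0.245 kW × 7 h = 1.715 kWh
Total energy = 121.775 kWh
Cost = 121.775 × ₹6.4 = ₹779.36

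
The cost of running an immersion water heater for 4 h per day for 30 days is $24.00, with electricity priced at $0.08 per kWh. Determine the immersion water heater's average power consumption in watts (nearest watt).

2500 W

Energy = $24.00 ÷ $0.08/kWh = 300 kWh
Runtime = 4 h/day × 30 days = 120 h
Power = 300 kWh ÷ 120 h = 2.5 kW = 2500 W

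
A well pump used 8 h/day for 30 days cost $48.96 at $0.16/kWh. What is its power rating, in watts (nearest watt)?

1275 W

Energy = $48.96 ÷ $0.16/kWh = 306 kWh
Runtime = 8 h/day × 30 days = 240 h
Power = 306 kWh ÷ 240 h = 1.275 kW = 1275 W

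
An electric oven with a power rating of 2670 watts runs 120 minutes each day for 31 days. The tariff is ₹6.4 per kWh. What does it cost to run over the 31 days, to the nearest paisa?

₹1059.46

Runtime = 120 min × 31 = 3720 min = 62 h
Energy = 2.67 kW × 62 h = 165.54 kWh
Cost = 165.54 kWh × ₹6.4/kWh = ₹1059.46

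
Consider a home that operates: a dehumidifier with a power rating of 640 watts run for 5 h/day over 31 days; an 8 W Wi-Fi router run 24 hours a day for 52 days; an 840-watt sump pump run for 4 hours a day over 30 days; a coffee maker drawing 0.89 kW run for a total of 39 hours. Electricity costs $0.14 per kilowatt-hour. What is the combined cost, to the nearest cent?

$34.26

dehumidifier: Runtime = 5 h/day × 31 days = 155 h
dehumidifier: 0.64 kW × 155 h = 99.2 kWh
Wi-Fi router: Runtime = 24 h × 52 = 1248 h
Wi-Fi router: 0.008 kW × 1248 h = 9.984 kWh
sump pump: Runtime = 4 h/day × 30 days = 120 h
sump pump: 0.84 kW × 120 h = 100.8 kWh
coffee maker: 0.89 kW × 39 h = 34.71 kWh
Total energy = 244.694 kWh
Cost = 244.694 × $0.14 = $34.26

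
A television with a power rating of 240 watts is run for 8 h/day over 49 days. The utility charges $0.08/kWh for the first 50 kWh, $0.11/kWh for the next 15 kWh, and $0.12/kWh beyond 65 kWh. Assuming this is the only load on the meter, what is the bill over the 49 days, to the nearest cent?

$9.14

Runtime = 8 h/day × 49 days = 392 h
Energy = 0.24 kW × 392 h = 94.08 kWh
Tier 1 (0–50 kWh): 50 × $0.08 = $4
Tier 2 (50–65 kWh): 15 × $0.11 = $1.65
Above 65 kWh: 29.08 × $0.12 = $3.4896
Bill = $9.14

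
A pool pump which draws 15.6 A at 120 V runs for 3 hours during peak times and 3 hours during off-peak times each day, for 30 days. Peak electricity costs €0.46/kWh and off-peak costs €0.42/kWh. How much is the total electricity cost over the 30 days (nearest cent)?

Power = 15.6 A × 120 V = 1872 W = 1.872 kW
Peak energy = 1.872 kW × 3 h × 30 = 168.48 kWh
Off-peak energy = 1.872 kW × 3 h × 30 = 168.48 kWh
Cost = 168.48 × €0.46 + 168.48 × €0.42 = €77.5008 + €70.7616 = €148.26

€148.26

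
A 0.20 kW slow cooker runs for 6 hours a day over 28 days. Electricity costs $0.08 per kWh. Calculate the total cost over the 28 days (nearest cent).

Runtime = 6 h/day × 28 days = 168 h
Energy = 0.2 kW × 168 h = 33.6 kWh
Cost = 33.6 kWh × $0.08/kWh = $2.69

$2.69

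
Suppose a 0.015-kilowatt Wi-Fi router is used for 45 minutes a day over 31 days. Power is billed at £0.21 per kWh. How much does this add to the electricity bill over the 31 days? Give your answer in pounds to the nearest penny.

£0.07

Runtime = 45 min × 31 = 1395 min = 23.25 h
Energy = 0.015 kW × 23.25 h = 0.34875 kWh
Cost = 0.34875 kWh × £0.21/kWh = £0.07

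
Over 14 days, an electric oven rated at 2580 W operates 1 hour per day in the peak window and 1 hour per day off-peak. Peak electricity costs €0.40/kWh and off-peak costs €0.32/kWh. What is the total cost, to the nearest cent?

€26.01

Peak energy = 2.58 kW × 1 h × 14 = 36.12 kWh
Off-peak energy = 2.58 kW × 1 h × 14 = 36.12 kWh
Cost = 36.12 × €0.40 + 36.12 × €0.32 = €14.448 + €11.5584 = €26.01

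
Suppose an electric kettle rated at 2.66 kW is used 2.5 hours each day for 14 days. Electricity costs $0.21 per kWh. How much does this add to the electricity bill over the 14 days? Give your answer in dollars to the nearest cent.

Runtime = 2.5 h/day × 14 days = 35 h
Energy = 2.66 kW × 35 h = 93.1 kWh
Cost = 93.1 kWh × $0.21/kWh = $19.55

$19.55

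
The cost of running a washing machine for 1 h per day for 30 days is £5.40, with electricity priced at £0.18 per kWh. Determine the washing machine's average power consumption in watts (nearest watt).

Energy = £5.40 ÷ £0.18/kWh = 30 kWh
Runtime = 1 h/day × 30 days = 30 h
Power = 30 kWh ÷ 30 h = 1 kW = 1000 W

1000 W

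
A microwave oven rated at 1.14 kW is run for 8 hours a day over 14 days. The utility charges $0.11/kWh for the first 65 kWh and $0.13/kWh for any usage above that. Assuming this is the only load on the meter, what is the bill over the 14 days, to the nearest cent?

Runtime = 8 h/day × 14 days = 112 h
Energy = 1.14 kW × 112 h = 127.68 kWh
Tier 1 (0–65 kWh): 65 × $0.11 = $7.15
Above 65 kWh: 62.68 × $0.13 = $8.1484
Bill = $15.30

$15.30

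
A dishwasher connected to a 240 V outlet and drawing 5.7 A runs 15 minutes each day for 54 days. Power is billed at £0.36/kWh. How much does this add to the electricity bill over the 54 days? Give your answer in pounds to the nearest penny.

Power = 5.7 A × 240 V = 1368 W = 1.368 kW
Runtime = 15 min × 54 = 810 min = 13.5 h
Energy = 1.368 kW × 13.5 h = 18.468 kWh
Cost = 18.468 kWh × £0.36/kWh = £6.65

£6.65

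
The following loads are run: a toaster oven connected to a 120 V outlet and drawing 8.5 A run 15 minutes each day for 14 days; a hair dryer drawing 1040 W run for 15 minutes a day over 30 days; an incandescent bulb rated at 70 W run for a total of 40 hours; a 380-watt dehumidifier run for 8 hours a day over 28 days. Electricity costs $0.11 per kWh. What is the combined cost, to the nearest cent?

$10.92

toaster oven: Power = 8.5 A × 120 V = 1020 W = 1.02 kW
toaster oven: Runtime = 15 min × 14 = 210 min = 3.5 h
toaster oven: 1.02 kW × 3.5 h = 3.57 kWh
hair dryer: Runtime = 15 min × 30 = 450 min = 7.5 h
hair dryer: 1.04 kW × 7.5 h = 7.8 kWh
incandescent bulb: 0.07 kW × 40 h = 2.8 kWh
dehumidifier: Runtime = 8 h/day × 28 days = 224 h
dehumidifier: 0.38 kW × 224 h = 85.12 kWh
Total energy = 99.29 kWh
Cost = 99.29 × $0.11 = $10.92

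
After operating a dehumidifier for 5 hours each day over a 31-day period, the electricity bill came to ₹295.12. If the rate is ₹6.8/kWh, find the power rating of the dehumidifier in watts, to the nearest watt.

Energy = ₹295.12 ÷ ₹6.8/kWh = 43.4 kWh
Runtime = 5 h/day × 31 days = 155 h
Power = 43.4 kWh ÷ 155 h = 0.28 kW = 280 W

280 W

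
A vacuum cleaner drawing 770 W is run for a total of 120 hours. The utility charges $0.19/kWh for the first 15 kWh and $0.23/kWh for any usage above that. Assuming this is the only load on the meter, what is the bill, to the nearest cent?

Energy = 0.77 kW × 120 h = 92.4 kWh
Tier 1 (0–15 kWh): 15 × $0.19 = $2.85
Above 15 kWh: 77.4 × $0.23 = $17.802
Bill = $20.65

$20.65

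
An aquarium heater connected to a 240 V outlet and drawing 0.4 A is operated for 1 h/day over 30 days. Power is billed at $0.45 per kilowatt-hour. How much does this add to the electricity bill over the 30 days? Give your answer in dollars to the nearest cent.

$1.30

Power = 0.4 A × 240 V = 96 W = 0.096 kW
Runtime = 1 h/day × 30 days = 30 h
Energy = 0.096 kW × 30 h = 2.88 kWh
Cost = 2.88 kWh × $0.45/kWh = $1.30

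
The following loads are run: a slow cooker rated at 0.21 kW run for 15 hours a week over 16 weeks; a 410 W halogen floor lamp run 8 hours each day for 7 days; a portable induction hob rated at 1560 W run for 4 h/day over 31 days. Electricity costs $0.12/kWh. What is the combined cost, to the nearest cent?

$32.02

slow cooker: Runtime = 15 h/week × 16 weeks = 240 h
slow cooker: 0.21 kW × 240 h = 50.4 kWh
halogen floor lamp: Runtime = 8 h/day × 7 days = 56 h
halogen floor lamp: 0.41 kW × 56 h = 22.96 kWh
portable induction hob: Runtime = 4 h/day × 31 days = 124 h
portable induction hob: 1.56 kW × 124 h = 193.44 kWh
Total energy = 266.8 kWh
Cost = 266.8 × $0.12 = $32.02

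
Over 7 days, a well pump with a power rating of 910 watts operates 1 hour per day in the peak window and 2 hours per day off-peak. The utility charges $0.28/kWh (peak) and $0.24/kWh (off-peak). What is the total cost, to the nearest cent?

Peak energy = 0.91 kW × 1 h × 7 = 6.37 kWh
Off-peak energy = 0.91 kW × 2 h × 7 = 12.74 kWh
Cost = 6.37 × $0.28 + 12.74 × $0.24 = $1.7836 + $3.0576 = $4.84

$4.84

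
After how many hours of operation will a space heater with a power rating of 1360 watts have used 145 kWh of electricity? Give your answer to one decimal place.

106.6 h

Hours = 145 kWh ÷ 1.36 kW = 106.6 h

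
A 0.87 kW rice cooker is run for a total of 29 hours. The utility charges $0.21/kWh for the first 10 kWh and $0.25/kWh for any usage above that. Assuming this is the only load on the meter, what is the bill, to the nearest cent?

Energy = 0.87 kW × 29 h = 25.23 kWh
Tier 1 (0–10 kWh): 10 × $0.21 = $2.1
Above 10 kWh: 15.23 × $0.25 = $3.8075
Bill = $5.91

$5.91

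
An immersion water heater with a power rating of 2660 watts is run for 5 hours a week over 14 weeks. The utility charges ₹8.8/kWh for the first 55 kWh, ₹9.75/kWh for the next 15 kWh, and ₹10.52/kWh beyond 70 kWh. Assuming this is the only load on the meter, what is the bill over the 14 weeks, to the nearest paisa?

₹1852.67

Runtime = 5 h/week × 14 weeks = 70 h
Energy = 2.66 kW × 70 h = 186.2 kWh
Tier 1 (0–55 kWh): 55 × ₹8.8 = ₹484
Tier 2 (55–70 kWh): 15 × ₹9.75 = ₹146.25
Above 70 kWh: 116.2 × ₹10.52 = ₹1222.424
Bill = ₹1852.67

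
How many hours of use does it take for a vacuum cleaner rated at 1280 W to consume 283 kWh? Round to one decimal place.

Hours = 283 kWh ÷ 1.28 kW = 221.1 h

221.1 h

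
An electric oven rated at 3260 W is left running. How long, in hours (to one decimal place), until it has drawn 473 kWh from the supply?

145.1 h

Hours = 473 kWh ÷ 3.26 kW = 145.1 h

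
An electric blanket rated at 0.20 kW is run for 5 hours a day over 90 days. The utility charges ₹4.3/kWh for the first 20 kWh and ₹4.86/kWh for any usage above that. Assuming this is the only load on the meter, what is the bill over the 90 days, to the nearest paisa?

₹426.20

Runtime = 5 h/day × 90 days = 450 h
Energy = 0.2 kW × 450 h = 90 kWh
Tier 1 (0–20 kWh): 20 × ₹4.3 = ₹86
Above 20 kWh: 70 × ₹4.86 = ₹340.2
Bill = ₹426.20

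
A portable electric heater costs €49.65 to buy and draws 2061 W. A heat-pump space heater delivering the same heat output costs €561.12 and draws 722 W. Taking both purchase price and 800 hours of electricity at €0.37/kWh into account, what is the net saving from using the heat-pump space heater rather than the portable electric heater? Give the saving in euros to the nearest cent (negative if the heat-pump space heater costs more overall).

-€115.13

portable electric heater: €49.65 + (2061/1000) kW × 800 h × €0.37 = €49.65 + €610.056 = €659.706
heat-pump space heater: €561.12 + (722/1000) kW × 800 h × €0.37 = €561.12 + €213.712 = €774.832
Saving = €659.706 − €774.832 = −€115.126 → -€115.13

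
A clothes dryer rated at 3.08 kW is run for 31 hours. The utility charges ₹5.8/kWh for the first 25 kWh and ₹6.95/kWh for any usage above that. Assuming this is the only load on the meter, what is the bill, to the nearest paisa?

Energy = 3.08 kW × 31 h = 95.48 kWh
Tier 1 (0–25 kWh): 25 × ₹5.8 = ₹145
Above 25 kWh: 70.48 × ₹6.95 = ₹489.836
Bill = ₹634.84

₹634.84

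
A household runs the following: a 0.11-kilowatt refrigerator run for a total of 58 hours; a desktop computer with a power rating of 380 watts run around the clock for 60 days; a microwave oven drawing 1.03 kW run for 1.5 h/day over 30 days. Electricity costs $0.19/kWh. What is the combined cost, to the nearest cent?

refrigerator: 0.11 kW × 58 h = 6.38 kWh
desktop computer: Runtime = 24 h × 60 = 1440 h
desktop computer: 0.38 kW × 1440 h = 547.2 kWh
microwave oven: Runtime = 1.5 h/day × 30 days = 45 h
microwave oven: 1.03 kW × 45 h = 46.35 kWh
Total energy = 599.93 kWh
Cost = 599.93 × $0.19 = $113.99

$113.99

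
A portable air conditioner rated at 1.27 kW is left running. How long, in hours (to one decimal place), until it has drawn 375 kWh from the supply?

Hours = 375 kWh ÷ 1.27 kW = 295.3 h

295.3 h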